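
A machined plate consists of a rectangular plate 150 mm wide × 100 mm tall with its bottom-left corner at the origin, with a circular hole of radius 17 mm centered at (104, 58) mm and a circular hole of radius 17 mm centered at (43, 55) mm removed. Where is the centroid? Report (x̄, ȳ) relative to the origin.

x̄ = 75.21 mm, ȳ = 49.10 mm

plate: A = 150 × 100 = 15000.00, centroid at (75.00, 50.00).
hole 1: A = −π·17² = -907.92, centroid at (104.00, 58.00).
hole 2: A = −π·17² = -907.92, centroid at (43.00, 55.00).
ΣA = 13184.16 mm², ΣAx̄ = 991535.72 mm³, ΣAȳ = 647405.01 mm³.
x̄ = 991535.72/13184.16 = 75.21 mm; ȳ = 647405.01/13184.16 = 49.10 mm.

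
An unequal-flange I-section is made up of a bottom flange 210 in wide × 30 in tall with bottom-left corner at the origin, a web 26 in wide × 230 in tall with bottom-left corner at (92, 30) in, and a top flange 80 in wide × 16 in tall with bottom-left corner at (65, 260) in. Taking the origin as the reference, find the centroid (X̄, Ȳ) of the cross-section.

Part | A | x̄ᵢ | ȳᵢ | A·x̄ᵢ | A·ȳᵢ
bottom flange | 6300.00 | 105.00 | 15.00 | 661500.00 | 94500.00
web | 5980.00 | 105.00 | 145.00 | 627900.00 | 867100.00
top flange | 1280.00 | 105.00 | 268.00 | 134400.00 | 343040.00
Σ | 13560.00 |  |  | 1423800.00 | 1304640.00
X̄ = 1423800.00 / 13560.00 = 105.00 in
Ȳ = 1304640.00 / 13560.00 = 96.21 in

X̄ = 105.00 in, Ȳ = 96.21 in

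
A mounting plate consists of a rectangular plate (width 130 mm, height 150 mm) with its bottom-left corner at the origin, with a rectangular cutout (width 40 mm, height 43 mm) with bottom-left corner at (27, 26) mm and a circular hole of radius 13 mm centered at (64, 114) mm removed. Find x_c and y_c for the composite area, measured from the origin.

x_c = 66.83 mm, y_c = 76.54 mm

plate: A = 130 × 150 = 19500.00, centroid at (65.00, 75.00).
hole 1: A = −(40 × 43) = -1720.00, centroid at (47.00, 47.50).
hole 2: A = −π·13² = -530.93, centroid at (64.00, 114.00).
ΣA = 17249.07 mm²
ΣAx_c = (19500.00)(65.00) + (-1720.00)(47.00) + (-530.93)(64.00) = 1152680.53 mm³
ΣAy_c = (19500.00)(75.00) + (-1720.00)(47.50) + (-530.93)(114.00) = 1320274.08 mm³
x_c = 1152680.53 / 17249.07 = 66.83 mm
y_c = 1320274.08 / 17249.07 = 76.54 mm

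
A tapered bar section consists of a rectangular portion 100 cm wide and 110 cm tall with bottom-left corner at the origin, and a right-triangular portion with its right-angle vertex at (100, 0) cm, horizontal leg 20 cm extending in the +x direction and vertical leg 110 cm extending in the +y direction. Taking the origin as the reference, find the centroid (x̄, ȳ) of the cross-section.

x̄ = 55.15 cm, ȳ = 53.33 cm

rectangular portion: A = 100 × 110 = 11000.00, centroid at (50.00, 55.00).
triangular portion: A = ½·20·110 = 1100.00, centroid at (106.67, 36.67).
ΣA = 12100.00 cm², ΣAx̄ = 667333.33 cm³, ΣAȳ = 645333.33 cm³.
x̄ = 667333.33/12100.00 = 55.15 cm; ȳ = 645333.33/12100.00 = 53.33 cm.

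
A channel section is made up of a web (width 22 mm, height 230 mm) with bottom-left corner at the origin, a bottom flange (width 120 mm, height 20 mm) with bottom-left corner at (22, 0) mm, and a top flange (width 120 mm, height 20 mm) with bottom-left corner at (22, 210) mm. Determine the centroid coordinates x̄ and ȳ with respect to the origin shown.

Part | A | x̄ᵢ | ȳᵢ | A·x̄ᵢ | A·ȳᵢ
web | 5060.00 | 11.00 | 115.00 | 55660.00 | 581900.00
bottom flange | 2400.00 | 82.00 | 10.00 | 196800.00 | 24000.00
top flange | 2400.00 | 82.00 | 220.00 | 196800.00 | 528000.00
Σ | 9860.00 |  |  | 449260.00 | 1133900.00
x̄ = 449260.00 / 9860.00 = 45.56 mm
ȳ = 1133900.00 / 9860.00 = 115.00 mm

x̄ = 45.56 mm, ȳ = 115.00 mm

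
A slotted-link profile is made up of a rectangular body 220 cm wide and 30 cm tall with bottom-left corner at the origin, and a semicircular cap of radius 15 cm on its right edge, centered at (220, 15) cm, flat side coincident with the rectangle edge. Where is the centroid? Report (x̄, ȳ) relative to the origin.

x̄ = 115.91 cm, ȳ = 15.00 cm

Part | A | x̄ᵢ | ȳᵢ | A·x̄ᵢ | A·ȳᵢ
rectangular body | 6600.00 | 110.00 | 15.00 | 726000.00 | 99000.00
semicircular end | 353.43 | 226.37 | 15.00 | 80004.42 | 5301.44
Σ | 6953.43 |  |  | 806004.42 | 104301.44
x̄ = 806004.42 / 6953.43 = 115.91 cm
ȳ = 104301.44 / 6953.43 = 15.00 cm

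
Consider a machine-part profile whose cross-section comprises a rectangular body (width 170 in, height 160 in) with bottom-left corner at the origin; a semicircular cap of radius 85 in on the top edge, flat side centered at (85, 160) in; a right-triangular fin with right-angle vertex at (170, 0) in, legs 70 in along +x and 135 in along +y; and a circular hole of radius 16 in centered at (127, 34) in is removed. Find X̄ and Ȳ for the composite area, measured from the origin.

rectangular body: A = 170 × 160 = 27200.00, centroid at (85.00, 80.00).
semicircular top: A = ½π·85² = 11349.00, centroid at (85.00, 196.08).
triangular fin: A = ½·70·135 = 4725.00, centroid at (193.33, 45.00).
hole: A = −π·16² = -804.25, centroid at (127.00, 34.00).
ΣA = 42469.76 in², ΣAX̄ = 4088025.83 in³, ΣAȲ = 4586537.80 in³.
X̄ = 4088025.83/42469.76 = 96.26 in; Ȳ = 4586537.80/42469.76 = 108.00 in.

X̄ = 96.26 in, Ȳ = 108.00 in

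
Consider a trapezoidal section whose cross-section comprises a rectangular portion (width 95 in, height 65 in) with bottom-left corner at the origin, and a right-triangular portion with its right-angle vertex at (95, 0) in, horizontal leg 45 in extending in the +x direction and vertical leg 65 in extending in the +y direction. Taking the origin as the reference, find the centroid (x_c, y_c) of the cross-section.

x_c = 59.47 in, y_c = 30.43 in

rectangular portion: A = 95 × 65 = 6175.00, centroid at (47.50, 32.50).
triangular portion: A = ½·45·65 = 1462.50, centroid at (110.00, 21.67).
ΣA = 7637.50 in²
ΣAx_c = (6175.00)(47.50) + (1462.50)(110.00) = 454187.50 in³
ΣAy_c = (6175.00)(32.50) + (1462.50)(21.67) = 232375.00 in³
x_c = 454187.50 / 7637.50 = 59.47 in
y_c = 232375.00 / 7637.50 = 30.43 in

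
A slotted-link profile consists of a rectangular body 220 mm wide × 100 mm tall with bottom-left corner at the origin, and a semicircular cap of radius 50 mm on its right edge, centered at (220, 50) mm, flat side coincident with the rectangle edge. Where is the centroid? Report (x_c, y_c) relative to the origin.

x_c = 129.88 mm, y_c = 50.00 mm

rectangular body: A = 220 × 100 = 22000.00, centroid at (110.00, 50.00).
semicircular end: A = ½π·50² = 3926.99, centroid at (241.22, 50.00).
ΣA = 25926.99 mm²
ΣAx_c = (22000.00)(110.00) + (3926.99)(241.22) = 3367271.31 mm³
ΣAy_c = (22000.00)(50.00) + (3926.99)(50.00) = 1296349.54 mm³
x_c = 3367271.31 / 25926.99 = 129.88 mm
y_c = 1296349.54 / 25926.99 = 50.00 mm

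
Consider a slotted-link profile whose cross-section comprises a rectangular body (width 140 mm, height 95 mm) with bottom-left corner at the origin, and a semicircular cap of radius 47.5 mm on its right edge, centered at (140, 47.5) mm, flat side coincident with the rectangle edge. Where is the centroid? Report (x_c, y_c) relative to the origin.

Part | A | x̄ᵢ | ȳᵢ | A·x̄ᵢ | A·ȳᵢ
rectangular body | 13300.00 | 70.00 | 47.50 | 931000.00 | 631750.00
semicircular end | 3544.11 | 160.16 | 47.50 | 567623.21 | 168345.19
Σ | 16844.11 |  |  | 1498623.21 | 800095.19
x_c = 1498623.21 / 16844.11 = 88.97 mm
y_c = 800095.19 / 16844.11 = 47.50 mm

x_c = 88.97 mm, y_c = 47.50 mm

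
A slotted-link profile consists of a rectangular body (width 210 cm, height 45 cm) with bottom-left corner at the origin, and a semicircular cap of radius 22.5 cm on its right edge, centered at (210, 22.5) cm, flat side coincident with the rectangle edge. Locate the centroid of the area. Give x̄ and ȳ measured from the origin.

x̄ = 113.89 cm, ȳ = 22.50 cm

rectangular body: A = 210 × 45 = 9450.00, centroid at (105.00, 22.50).
semicircular end: A = ½π·22.5² = 795.22, centroid at (219.55, 22.50).
ΣA = 10245.22 cm²
ΣAx̄ = (9450.00)(105.00) + (795.22)(219.55) = 1166839.03 cm³
ΣAȳ = (9450.00)(22.50) + (795.22)(22.50) = 230517.35 cm³
x̄ = 1166839.03 / 10245.22 = 113.89 cm
ȳ = 230517.35 / 10245.22 = 22.50 cm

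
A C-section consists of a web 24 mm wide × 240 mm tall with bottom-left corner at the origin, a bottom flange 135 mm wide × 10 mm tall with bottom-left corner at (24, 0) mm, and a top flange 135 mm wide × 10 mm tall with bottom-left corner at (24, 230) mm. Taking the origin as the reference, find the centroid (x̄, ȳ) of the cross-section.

web: A = 24 × 240 = 5760.00, centroid at (12.00, 120.00).
bottom flange: A = 135 × 10 = 1350.00, centroid at (91.50, 5.00).
top flange: A = 135 × 10 = 1350.00, centroid at (91.50, 235.00).
ΣA = 8460.00 mm², ΣAx̄ = 316170.00 mm³, ΣAȳ = 1015200.00 mm³.
x̄ = 316170.00/8460.00 = 37.37 mm; ȳ = 1015200.00/8460.00 = 120.00 mm.

x̄ = 37.37 mm, ȳ = 120.00 mm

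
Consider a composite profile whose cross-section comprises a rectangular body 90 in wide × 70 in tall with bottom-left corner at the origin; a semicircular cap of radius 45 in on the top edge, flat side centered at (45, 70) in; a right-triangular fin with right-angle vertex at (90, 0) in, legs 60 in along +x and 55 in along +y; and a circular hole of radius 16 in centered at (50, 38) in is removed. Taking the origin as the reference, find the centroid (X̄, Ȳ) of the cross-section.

X̄ = 55.00 in, Ȳ = 48.77 in

rectangular body: A = 90 × 70 = 6300.00, centroid at (45.00, 35.00).
semicircular top: A = ½π·45² = 3180.86, centroid at (45.00, 89.10).
triangular fin: A = ½·60·55 = 1650.00, centroid at (110.00, 18.33).
hole: A = −π·16² = -804.25, centroid at (50.00, 38.00).
ΣA = 10326.61 in², ΣAX̄ = 567926.43 in³, ΣAȲ = 503598.97 in³.
X̄ = 567926.43/10326.61 = 55.00 in; Ȳ = 503598.97/10326.61 = 48.77 in.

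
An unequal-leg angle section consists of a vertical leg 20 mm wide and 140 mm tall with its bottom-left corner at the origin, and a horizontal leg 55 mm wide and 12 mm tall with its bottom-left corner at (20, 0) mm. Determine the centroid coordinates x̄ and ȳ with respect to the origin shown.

x̄ = 17.15 mm, ȳ = 57.79 mm

vertical leg: A = 20 × 140 = 2800.00, centroid at (10.00, 70.00).
horizontal leg: A = 55 × 12 = 660.00, centroid at (47.50, 6.00).
ΣA = 3460.00 mm², ΣAx̄ = 59350.00 mm³, ΣAȳ = 199960.00 mm³.
x̄ = 59350.00/3460.00 = 17.15 mm; ȳ = 199960.00/3460.00 = 57.79 mm.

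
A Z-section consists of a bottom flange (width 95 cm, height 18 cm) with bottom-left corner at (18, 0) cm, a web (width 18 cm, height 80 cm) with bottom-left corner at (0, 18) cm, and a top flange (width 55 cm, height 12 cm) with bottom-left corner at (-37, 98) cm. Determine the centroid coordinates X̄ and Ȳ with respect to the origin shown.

bottom flange: A = 95 × 18 = 1710.00, centroid at (65.50, 9.00).
web: A = 18 × 80 = 1440.00, centroid at (9.00, 58.00).
top flange: A = 55 × 12 = 660.00, centroid at (-9.50, 104.00).
ΣA = 3810.00 cm², ΣAX̄ = 118695.00 cm³, ΣAȲ = 167550.00 cm³.
X̄ = 118695.00/3810.00 = 31.15 cm; Ȳ = 167550.00/3810.00 = 43.98 cm.

X̄ = 31.15 cm, Ȳ = 43.98 cm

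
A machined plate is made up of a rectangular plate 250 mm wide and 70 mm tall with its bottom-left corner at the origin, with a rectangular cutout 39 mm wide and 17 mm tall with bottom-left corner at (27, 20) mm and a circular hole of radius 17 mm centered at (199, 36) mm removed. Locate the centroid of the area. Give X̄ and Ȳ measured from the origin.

plate: A = 250 × 70 = 17500.00, centroid at (125.00, 35.00).
hole 1: A = −(39 × 17) = -663.00, centroid at (46.50, 28.50).
hole 2: A = −π·17² = -907.92, centroid at (199.00, 36.00).
ΣA = 15929.08 mm²
ΣAX̄ = (17500.00)(125.00) + (-663.00)(46.50) + (-907.92)(199.00) = 1975994.36 mm³
ΣAȲ = (17500.00)(35.00) + (-663.00)(28.50) + (-907.92)(36.00) = 560919.37 mm³
X̄ = 1975994.36 / 15929.08 = 124.05 mm
Ȳ = 560919.37 / 15929.08 = 35.21 mm

X̄ = 124.05 mm, Ȳ = 35.21 mm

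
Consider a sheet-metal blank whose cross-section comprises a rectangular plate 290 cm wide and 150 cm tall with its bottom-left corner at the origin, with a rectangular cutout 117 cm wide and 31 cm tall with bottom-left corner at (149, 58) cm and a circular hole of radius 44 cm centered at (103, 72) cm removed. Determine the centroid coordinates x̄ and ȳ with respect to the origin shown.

plate: A = 290 × 150 = 43500.00, centroid at (145.00, 75.00).
hole 1: A = −(117 × 31) = -3627.00, centroid at (207.50, 73.50).
hole 2: A = −π·44² = -6082.12, centroid at (103.00, 72.00).
ΣA = 33790.88 cm², ΣAx̄ = 4928438.79 cm³, ΣAȳ = 2558002.62 cm³.
x̄ = 4928438.79/33790.88 = 145.85 cm; ȳ = 2558002.62/33790.88 = 75.70 cm.

x̄ = 145.85 cm, ȳ = 75.70 cm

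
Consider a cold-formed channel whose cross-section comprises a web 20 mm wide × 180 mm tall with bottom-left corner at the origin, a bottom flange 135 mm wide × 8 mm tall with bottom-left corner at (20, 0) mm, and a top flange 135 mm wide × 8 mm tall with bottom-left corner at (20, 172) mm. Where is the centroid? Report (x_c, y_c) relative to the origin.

x_c = 39.06 mm, y_c = 90.00 mm

Part | A | x̄ᵢ | ȳᵢ | A·x̄ᵢ | A·ȳᵢ
web | 3600.00 | 10.00 | 90.00 | 36000.00 | 324000.00
bottom flange | 1080.00 | 87.50 | 4.00 | 94500.00 | 4320.00
top flange | 1080.00 | 87.50 | 176.00 | 94500.00 | 190080.00
Σ | 5760.00 |  |  | 225000.00 | 518400.00
x_c = 225000.00 / 5760.00 = 39.06 mm
y_c = 518400.00 / 5760.00 = 90.00 mm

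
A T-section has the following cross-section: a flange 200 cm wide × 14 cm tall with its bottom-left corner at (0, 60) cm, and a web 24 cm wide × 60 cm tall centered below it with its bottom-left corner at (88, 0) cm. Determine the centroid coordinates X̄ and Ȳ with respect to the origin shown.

Part | A | x̄ᵢ | ȳᵢ | A·x̄ᵢ | A·ȳᵢ
web | 1440.00 | 100.00 | 30.00 | 144000.00 | 43200.00
flange | 2800.00 | 100.00 | 67.00 | 280000.00 | 187600.00
Σ | 4240.00 |  |  | 424000.00 | 230800.00
X̄ = 424000.00 / 4240.00 = 100.00 cm
Ȳ = 230800.00 / 4240.00 = 54.43 cm

X̄ = 100.00 cm, Ȳ = 54.43 cm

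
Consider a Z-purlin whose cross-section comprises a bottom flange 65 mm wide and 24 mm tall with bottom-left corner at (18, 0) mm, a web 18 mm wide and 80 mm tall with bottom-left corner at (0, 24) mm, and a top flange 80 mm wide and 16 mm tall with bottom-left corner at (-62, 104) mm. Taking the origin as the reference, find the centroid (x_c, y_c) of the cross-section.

x_c = 14.86 mm, y_c = 59.40 mm

bottom flange: A = 65 × 24 = 1560.00, centroid at (50.50, 12.00).
web: A = 18 × 80 = 1440.00, centroid at (9.00, 64.00).
top flange: A = 80 × 16 = 1280.00, centroid at (-22.00, 112.00).
ΣA = 4280.00 mm²
ΣAx_c = (1560.00)(50.50) + (1440.00)(9.00) + (1280.00)(-22.00) = 63580.00 mm³
ΣAy_c = (1560.00)(12.00) + (1440.00)(64.00) + (1280.00)(112.00) = 254240.00 mm³
x_c = 63580.00 / 4280.00 = 14.86 mm
y_c = 254240.00 / 4280.00 = 59.40 mm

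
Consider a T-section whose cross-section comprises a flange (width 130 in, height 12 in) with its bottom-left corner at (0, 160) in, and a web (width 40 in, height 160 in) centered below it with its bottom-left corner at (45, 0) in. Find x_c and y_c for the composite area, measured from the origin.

x_c = 65.00 in, y_c = 96.85 in

Part | A | x̄ᵢ | ȳᵢ | A·x̄ᵢ | A·ȳᵢ
web | 6400.00 | 65.00 | 80.00 | 416000.00 | 512000.00
flange | 1560.00 | 65.00 | 166.00 | 101400.00 | 258960.00
Σ | 7960.00 |  |  | 517400.00 | 770960.00
x_c = 517400.00 / 7960.00 = 65.00 in
y_c = 770960.00 / 7960.00 = 96.85 in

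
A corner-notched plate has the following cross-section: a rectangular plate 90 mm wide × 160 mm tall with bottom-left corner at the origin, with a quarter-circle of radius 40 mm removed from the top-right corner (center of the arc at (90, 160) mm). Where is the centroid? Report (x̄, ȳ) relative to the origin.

x̄ = 42.32 mm, ȳ = 73.97 mm

Part | A | x̄ᵢ | ȳᵢ | A·x̄ᵢ | A·ȳᵢ
plate | 14400.00 | 45.00 | 80.00 | 648000.00 | 1152000.00
removed quarter-circle | -1256.64 | 73.02 | 143.02 | -91764.00 | -179728.60
Σ | 13143.36 |  |  | 556236.00 | 972271.40
x̄ = 556236.00 / 13143.36 = 42.32 mm
ȳ = 972271.40 / 13143.36 = 73.97 mm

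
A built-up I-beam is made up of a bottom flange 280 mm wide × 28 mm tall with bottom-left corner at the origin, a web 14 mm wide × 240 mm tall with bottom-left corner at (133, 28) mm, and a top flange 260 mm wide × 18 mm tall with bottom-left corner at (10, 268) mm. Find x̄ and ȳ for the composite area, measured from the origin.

Part | A | x̄ᵢ | ȳᵢ | A·x̄ᵢ | A·ȳᵢ
bottom flange | 7840.00 | 140.00 | 14.00 | 1097600.00 | 109760.00
web | 3360.00 | 140.00 | 148.00 | 470400.00 | 497280.00
top flange | 4680.00 | 140.00 | 277.00 | 655200.00 | 1296360.00
Σ | 15880.00 |  |  | 2223200.00 | 1903400.00
x̄ = 2223200.00 / 15880.00 = 140.00 mm
ȳ = 1903400.00 / 15880.00 = 119.86 mm

x̄ = 140.00 mm, ȳ = 119.86 mm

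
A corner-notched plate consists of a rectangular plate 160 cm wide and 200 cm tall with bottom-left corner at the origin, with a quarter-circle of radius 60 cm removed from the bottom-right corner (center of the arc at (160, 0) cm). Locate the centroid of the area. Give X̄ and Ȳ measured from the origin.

plate: A = 160 × 200 = 32000.00, centroid at (80.00, 100.00).
removed quarter-circle: A = −¼π·60² = -2827.43, centroid at (134.54, 25.46).
ΣA = 29172.57 cm²
ΣAX̄ = (32000.00)(80.00) + (-2827.43)(134.54) = 2179610.66 cm³
ΣAȲ = (32000.00)(100.00) + (-2827.43)(25.46) = 3128000.00 cm³
X̄ = 2179610.66 / 29172.57 = 74.71 cm
Ȳ = 3128000.00 / 29172.57 = 107.22 cm

X̄ = 74.71 cm, Ȳ = 107.22 cm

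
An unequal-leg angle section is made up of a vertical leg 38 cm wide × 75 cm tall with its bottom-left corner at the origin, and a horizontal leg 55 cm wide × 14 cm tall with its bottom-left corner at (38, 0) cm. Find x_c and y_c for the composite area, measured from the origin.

x_c = 28.89 cm, y_c = 31.01 cm

vertical leg: A = 38 × 75 = 2850.00, centroid at (19.00, 37.50).
horizontal leg: A = 55 × 14 = 770.00, centroid at (65.50, 7.00).
ΣA = 3620.00 cm²
ΣAx_c = (2850.00)(19.00) + (770.00)(65.50) = 104585.00 cm³
ΣAy_c = (2850.00)(37.50) + (770.00)(7.00) = 112265.00 cm³
x_c = 104585.00 / 3620.00 = 28.89 cm
y_c = 112265.00 / 3620.00 = 31.01 cm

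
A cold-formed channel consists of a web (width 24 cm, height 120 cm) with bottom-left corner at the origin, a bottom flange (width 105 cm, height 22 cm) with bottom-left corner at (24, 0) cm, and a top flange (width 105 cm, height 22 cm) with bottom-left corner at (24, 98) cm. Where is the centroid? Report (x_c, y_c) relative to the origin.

web: A = 24 × 120 = 2880.00, centroid at (12.00, 60.00).
bottom flange: A = 105 × 22 = 2310.00, centroid at (76.50, 11.00).
top flange: A = 105 × 22 = 2310.00, centroid at (76.50, 109.00).
ΣA = 7500.00 cm², ΣAx_c = 387990.00 cm³, ΣAy_c = 450000.00 cm³.
x_c = 387990.00/7500.00 = 51.73 cm; y_c = 450000.00/7500.00 = 60.00 cm.

x_c = 51.73 cm, y_c = 60.00 cm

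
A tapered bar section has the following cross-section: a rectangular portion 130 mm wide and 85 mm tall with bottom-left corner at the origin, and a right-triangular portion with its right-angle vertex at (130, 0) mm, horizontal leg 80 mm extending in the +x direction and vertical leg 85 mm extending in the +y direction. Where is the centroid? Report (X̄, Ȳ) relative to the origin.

rectangular portion: A = 130 × 85 = 11050.00, centroid at (65.00, 42.50).
triangular portion: A = ½·80·85 = 3400.00, centroid at (156.67, 28.33).
ΣA = 14450.00 mm²
ΣAX̄ = (11050.00)(65.00) + (3400.00)(156.67) = 1250916.67 mm³
ΣAȲ = (11050.00)(42.50) + (3400.00)(28.33) = 565958.33 mm³
X̄ = 1250916.67 / 14450.00 = 86.57 mm
Ȳ = 565958.33 / 14450.00 = 39.17 mm

X̄ = 86.57 mm, Ȳ = 39.17 mm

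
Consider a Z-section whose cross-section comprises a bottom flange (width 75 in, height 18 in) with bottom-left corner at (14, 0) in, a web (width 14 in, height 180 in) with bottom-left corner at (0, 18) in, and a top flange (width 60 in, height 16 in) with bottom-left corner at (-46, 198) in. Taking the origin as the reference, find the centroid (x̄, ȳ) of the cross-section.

x̄ = 14.87 in, ȳ = 99.81 in

bottom flange: A = 75 × 18 = 1350.00, centroid at (51.50, 9.00).
web: A = 14 × 180 = 2520.00, centroid at (7.00, 108.00).
top flange: A = 60 × 16 = 960.00, centroid at (-16.00, 206.00).
ΣA = 4830.00 in²
ΣAx̄ = (1350.00)(51.50) + (2520.00)(7.00) + (960.00)(-16.00) = 71805.00 in³
ΣAȳ = (1350.00)(9.00) + (2520.00)(108.00) + (960.00)(206.00) = 482070.00 in³
x̄ = 71805.00 / 4830.00 = 14.87 in
ȳ = 482070.00 / 4830.00 = 99.81 in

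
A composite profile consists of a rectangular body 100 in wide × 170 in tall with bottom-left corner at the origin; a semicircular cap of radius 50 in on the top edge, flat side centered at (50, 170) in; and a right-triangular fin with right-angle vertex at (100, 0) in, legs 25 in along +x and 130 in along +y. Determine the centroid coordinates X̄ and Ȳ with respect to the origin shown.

rectangular body: A = 100 × 170 = 17000.00, centroid at (50.00, 85.00).
semicircular top: A = ½π·50² = 3926.99, centroid at (50.00, 191.22).
triangular fin: A = ½·25·130 = 1625.00, centroid at (108.33, 43.33).
ΣA = 22551.99 in², ΣAX̄ = 1222391.21 in³, ΣAȲ = 2266338.44 in³.
X̄ = 1222391.21/22551.99 = 54.20 in; Ȳ = 2266338.44/22551.99 = 100.49 in.

X̄ = 54.20 in, Ȳ = 100.49 in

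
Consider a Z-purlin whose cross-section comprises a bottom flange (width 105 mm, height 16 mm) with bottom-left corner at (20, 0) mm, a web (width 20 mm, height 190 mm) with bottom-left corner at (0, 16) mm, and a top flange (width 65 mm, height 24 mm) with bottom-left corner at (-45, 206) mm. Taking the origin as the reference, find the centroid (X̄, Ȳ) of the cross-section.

X̄ = 19.93 mm, Ȳ = 110.13 mm

bottom flange: A = 105 × 16 = 1680.00, centroid at (72.50, 8.00).
web: A = 20 × 190 = 3800.00, centroid at (10.00, 111.00).
top flange: A = 65 × 24 = 1560.00, centroid at (-12.50, 218.00).
ΣA = 7040.00 mm², ΣAX̄ = 140300.00 mm³, ΣAȲ = 775320.00 mm³.
X̄ = 140300.00/7040.00 = 19.93 mm; Ȳ = 775320.00/7040.00 = 110.13 mm.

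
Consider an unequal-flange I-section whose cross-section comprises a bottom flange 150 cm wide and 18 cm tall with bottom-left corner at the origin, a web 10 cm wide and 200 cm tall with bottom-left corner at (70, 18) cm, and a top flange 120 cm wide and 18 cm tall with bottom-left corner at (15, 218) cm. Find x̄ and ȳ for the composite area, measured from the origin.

x̄ = 75.00 cm, ȳ = 109.42 cm

bottom flange: A = 150 × 18 = 2700.00, centroid at (75.00, 9.00).
web: A = 10 × 200 = 2000.00, centroid at (75.00, 118.00).
top flange: A = 120 × 18 = 2160.00, centroid at (75.00, 227.00).
ΣA = 6860.00 cm², ΣAx̄ = 514500.00 cm³, ΣAȳ = 750620.00 cm³.
x̄ = 514500.00/6860.00 = 75.00 cm; ȳ = 750620.00/6860.00 = 109.42 cm.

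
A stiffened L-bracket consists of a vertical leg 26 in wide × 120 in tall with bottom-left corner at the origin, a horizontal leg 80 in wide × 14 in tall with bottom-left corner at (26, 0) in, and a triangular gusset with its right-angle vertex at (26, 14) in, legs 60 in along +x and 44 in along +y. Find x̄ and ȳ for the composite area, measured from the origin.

vertical leg: A = 26 × 120 = 3120.00, centroid at (13.00, 60.00).
horizontal leg: A = 80 × 14 = 1120.00, centroid at (66.00, 7.00).
gusset: A = ½·60·44 = 1320.00, centroid at (46.00, 28.67).
ΣA = 5560.00 in²
ΣAx̄ = (3120.00)(13.00) + (1120.00)(66.00) + (1320.00)(46.00) = 175200.00 in³
ΣAȳ = (3120.00)(60.00) + (1120.00)(7.00) + (1320.00)(28.67) = 232880.00 in³
x̄ = 175200.00 / 5560.00 = 31.51 in
ȳ = 232880.00 / 5560.00 = 41.88 in

x̄ = 31.51 in, ȳ = 41.88 in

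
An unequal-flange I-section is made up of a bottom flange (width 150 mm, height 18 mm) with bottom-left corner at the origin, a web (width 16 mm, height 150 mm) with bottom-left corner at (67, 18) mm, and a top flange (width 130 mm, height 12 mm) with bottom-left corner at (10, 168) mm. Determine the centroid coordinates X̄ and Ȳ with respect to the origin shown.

Part | A | x̄ᵢ | ȳᵢ | A·x̄ᵢ | A·ȳᵢ
bottom flange | 2700.00 | 75.00 | 9.00 | 202500.00 | 24300.00
web | 2400.00 | 75.00 | 93.00 | 180000.00 | 223200.00
top flange | 1560.00 | 75.00 | 174.00 | 117000.00 | 271440.00
Σ | 6660.00 |  |  | 499500.00 | 518940.00
X̄ = 499500.00 / 6660.00 = 75.00 mm
Ȳ = 518940.00 / 6660.00 = 77.92 mm

X̄ = 75.00 mm, Ȳ = 77.92 mm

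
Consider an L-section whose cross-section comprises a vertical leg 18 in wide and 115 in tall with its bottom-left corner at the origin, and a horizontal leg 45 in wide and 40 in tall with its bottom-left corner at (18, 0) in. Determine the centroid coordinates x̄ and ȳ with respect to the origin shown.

x̄ = 23.65 in, ȳ = 40.06 in

vertical leg: A = 18 × 115 = 2070.00, centroid at (9.00, 57.50).
horizontal leg: A = 45 × 40 = 1800.00, centroid at (40.50, 20.00).
ΣA = 3870.00 in², ΣAx̄ = 91530.00 in³, ΣAȳ = 155025.00 in³.
x̄ = 91530.00/3870.00 = 23.65 in; ȳ = 155025.00/3870.00 = 40.06 in.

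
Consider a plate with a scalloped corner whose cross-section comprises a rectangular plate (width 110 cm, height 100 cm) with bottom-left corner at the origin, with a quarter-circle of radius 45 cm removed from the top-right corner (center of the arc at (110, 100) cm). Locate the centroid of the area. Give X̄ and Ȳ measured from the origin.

plate: A = 110 × 100 = 11000.00, centroid at (55.00, 50.00).
removed quarter-circle: A = −¼π·45² = -1590.43, centroid at (90.90, 80.90).
ΣA = 9409.57 cm², ΣAX̄ = 460427.56 cm³, ΣAȲ = 421331.87 cm³.
X̄ = 460427.56/9409.57 = 48.93 cm; Ȳ = 421331.87/9409.57 = 44.78 cm.

X̄ = 48.93 cm, Ȳ = 44.78 cm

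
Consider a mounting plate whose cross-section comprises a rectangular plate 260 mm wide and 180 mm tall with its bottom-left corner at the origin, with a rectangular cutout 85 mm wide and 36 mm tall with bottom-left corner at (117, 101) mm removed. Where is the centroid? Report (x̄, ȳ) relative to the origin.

x̄ = 127.94 mm, ȳ = 87.97 mm

Part | A | x̄ᵢ | ȳᵢ | A·x̄ᵢ | A·ȳᵢ
plate | 46800.00 | 130.00 | 90.00 | 6084000.00 | 4212000.00
hole | -3060.00 | 159.50 | 119.00 | -488070.00 | -364140.00
Σ | 43740.00 |  |  | 5595930.00 | 3847860.00
x̄ = 5595930.00 / 43740.00 = 127.94 mm
ȳ = 3847860.00 / 43740.00 = 87.97 mm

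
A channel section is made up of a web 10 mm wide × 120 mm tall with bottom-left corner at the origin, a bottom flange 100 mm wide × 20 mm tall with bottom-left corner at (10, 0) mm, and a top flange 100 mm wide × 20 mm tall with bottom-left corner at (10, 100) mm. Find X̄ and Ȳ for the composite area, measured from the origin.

web: A = 10 × 120 = 1200.00, centroid at (5.00, 60.00).
bottom flange: A = 100 × 20 = 2000.00, centroid at (60.00, 10.00).
top flange: A = 100 × 20 = 2000.00, centroid at (60.00, 110.00).
ΣA = 5200.00 mm²
ΣAX̄ = (1200.00)(5.00) + (2000.00)(60.00) + (2000.00)(60.00) = 246000.00 mm³
ΣAȲ = (1200.00)(60.00) + (2000.00)(10.00) + (2000.00)(110.00) = 312000.00 mm³
X̄ = 246000.00 / 5200.00 = 47.31 mm
Ȳ = 312000.00 / 5200.00 = 60.00 mm

X̄ = 47.31 mm, Ȳ = 60.00 mm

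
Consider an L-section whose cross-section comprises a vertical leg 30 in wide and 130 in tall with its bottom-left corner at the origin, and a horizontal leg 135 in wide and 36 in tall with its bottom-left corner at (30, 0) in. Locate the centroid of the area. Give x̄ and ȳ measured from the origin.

vertical leg: A = 30 × 130 = 3900.00, centroid at (15.00, 65.00).
horizontal leg: A = 135 × 36 = 4860.00, centroid at (97.50, 18.00).
ΣA = 8760.00 in²
ΣAx̄ = (3900.00)(15.00) + (4860.00)(97.50) = 532350.00 in³
ΣAȳ = (3900.00)(65.00) + (4860.00)(18.00) = 340980.00 in³
x̄ = 532350.00 / 8760.00 = 60.77 in
ȳ = 340980.00 / 8760.00 = 38.92 in

x̄ = 60.77 in, ȳ = 38.92 in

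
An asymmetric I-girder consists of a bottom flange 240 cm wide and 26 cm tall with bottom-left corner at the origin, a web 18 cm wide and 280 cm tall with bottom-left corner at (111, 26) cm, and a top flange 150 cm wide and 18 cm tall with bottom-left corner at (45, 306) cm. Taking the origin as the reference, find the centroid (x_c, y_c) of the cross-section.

bottom flange: A = 240 × 26 = 6240.00, centroid at (120.00, 13.00).
web: A = 18 × 280 = 5040.00, centroid at (120.00, 166.00).
top flange: A = 150 × 18 = 2700.00, centroid at (120.00, 315.00).
ΣA = 13980.00 cm², ΣAx_c = 1677600.00 cm³, ΣAy_c = 1768260.00 cm³.
x_c = 1677600.00/13980.00 = 120.00 cm; y_c = 1768260.00/13980.00 = 126.48 cm.

x_c = 120.00 cm, y_c = 126.48 cm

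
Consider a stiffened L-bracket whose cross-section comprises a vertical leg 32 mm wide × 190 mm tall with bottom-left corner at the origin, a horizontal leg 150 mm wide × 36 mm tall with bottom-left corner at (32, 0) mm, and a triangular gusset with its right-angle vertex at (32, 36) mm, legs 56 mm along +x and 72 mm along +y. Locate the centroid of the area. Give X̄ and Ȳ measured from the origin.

X̄ = 57.59 mm, Ȳ = 58.96 mm

vertical leg: A = 32 × 190 = 6080.00, centroid at (16.00, 95.00).
horizontal leg: A = 150 × 36 = 5400.00, centroid at (107.00, 18.00).
gusset: A = ½·56·72 = 2016.00, centroid at (50.67, 60.00).
ΣA = 13496.00 mm²
ΣAX̄ = (6080.00)(16.00) + (5400.00)(107.00) + (2016.00)(50.67) = 777224.00 mm³
ΣAȲ = (6080.00)(95.00) + (5400.00)(18.00) + (2016.00)(60.00) = 795760.00 mm³
X̄ = 777224.00 / 13496.00 = 57.59 mm
Ȳ = 795760.00 / 13496.00 = 58.96 mm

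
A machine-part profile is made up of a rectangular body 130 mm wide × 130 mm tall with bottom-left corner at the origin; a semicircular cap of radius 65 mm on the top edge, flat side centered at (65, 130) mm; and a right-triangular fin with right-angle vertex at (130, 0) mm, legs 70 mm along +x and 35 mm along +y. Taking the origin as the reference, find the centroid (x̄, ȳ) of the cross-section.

x̄ = 69.37 mm, ȳ = 87.18 mm

Part | A | x̄ᵢ | ȳᵢ | A·x̄ᵢ | A·ȳᵢ
rectangular body | 16900.00 | 65.00 | 65.00 | 1098500.00 | 1098500.00
semicircular top | 6636.61 | 65.00 | 157.59 | 431379.94 | 1045843.22
triangular fin | 1225.00 | 153.33 | 11.67 | 187833.33 | 14291.67
Σ | 24761.61 |  |  | 1717713.27 | 2158634.88
x̄ = 1717713.27 / 24761.61 = 69.37 mm
ȳ = 2158634.88 / 24761.61 = 87.18 mm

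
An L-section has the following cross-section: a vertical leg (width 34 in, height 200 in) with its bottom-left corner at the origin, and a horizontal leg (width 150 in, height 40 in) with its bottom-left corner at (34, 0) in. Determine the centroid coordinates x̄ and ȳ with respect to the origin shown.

vertical leg: A = 34 × 200 = 6800.00, centroid at (17.00, 100.00).
horizontal leg: A = 150 × 40 = 6000.00, centroid at (109.00, 20.00).
ΣA = 12800.00 in²
ΣAx̄ = (6800.00)(17.00) + (6000.00)(109.00) = 769600.00 in³
ΣAȳ = (6800.00)(100.00) + (6000.00)(20.00) = 800000.00 in³
x̄ = 769600.00 / 12800.00 = 60.12 in
ȳ = 800000.00 / 12800.00 = 62.50 in

x̄ = 60.12 in, ȳ = 62.50 in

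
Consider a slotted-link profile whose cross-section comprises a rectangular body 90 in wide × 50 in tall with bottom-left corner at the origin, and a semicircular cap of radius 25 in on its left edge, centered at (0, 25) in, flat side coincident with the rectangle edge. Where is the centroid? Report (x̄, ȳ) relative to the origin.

rectangular body: A = 90 × 50 = 4500.00, centroid at (45.00, 25.00).
semicircular end: A = ½π·25² = 981.75, centroid at (-10.61, 25.00).
ΣA = 5481.75 in², ΣAx̄ = 192083.33 in³, ΣAȳ = 137043.69 in³.
x̄ = 192083.33/5481.75 = 35.04 in; ȳ = 137043.69/5481.75 = 25.00 in.

x̄ = 35.04 in, ȳ = 25.00 in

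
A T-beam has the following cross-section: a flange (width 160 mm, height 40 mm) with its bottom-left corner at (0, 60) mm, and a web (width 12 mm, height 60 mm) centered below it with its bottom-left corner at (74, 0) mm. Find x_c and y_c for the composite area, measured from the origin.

x_c = 80.00 mm, y_c = 74.94 mm

web: A = 12 × 60 = 720.00, centroid at (80.00, 30.00).
flange: A = 160 × 40 = 6400.00, centroid at (80.00, 80.00).
ΣA = 7120.00 mm²
ΣAx_c = (720.00)(80.00) + (6400.00)(80.00) = 569600.00 mm³
ΣAy_c = (720.00)(30.00) + (6400.00)(80.00) = 533600.00 mm³
x_c = 569600.00 / 7120.00 = 80.00 mm
y_c = 533600.00 / 7120.00 = 74.94 mm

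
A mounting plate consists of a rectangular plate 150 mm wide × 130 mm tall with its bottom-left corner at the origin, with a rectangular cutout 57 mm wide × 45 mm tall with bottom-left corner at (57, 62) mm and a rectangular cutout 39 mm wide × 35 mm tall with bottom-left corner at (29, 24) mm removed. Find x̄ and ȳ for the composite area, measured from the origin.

plate: A = 150 × 130 = 19500.00, centroid at (75.00, 65.00).
hole 1: A = −(57 × 45) = -2565.00, centroid at (85.50, 84.50).
hole 2: A = −(39 × 35) = -1365.00, centroid at (48.50, 41.50).
ΣA = 15570.00 mm²
ΣAx̄ = (19500.00)(75.00) + (-2565.00)(85.50) + (-1365.00)(48.50) = 1176990.00 mm³
ΣAȳ = (19500.00)(65.00) + (-2565.00)(84.50) + (-1365.00)(41.50) = 994110.00 mm³
x̄ = 1176990.00 / 15570.00 = 75.59 mm
ȳ = 994110.00 / 15570.00 = 63.85 mm

x̄ = 75.59 mm, ȳ = 63.85 mm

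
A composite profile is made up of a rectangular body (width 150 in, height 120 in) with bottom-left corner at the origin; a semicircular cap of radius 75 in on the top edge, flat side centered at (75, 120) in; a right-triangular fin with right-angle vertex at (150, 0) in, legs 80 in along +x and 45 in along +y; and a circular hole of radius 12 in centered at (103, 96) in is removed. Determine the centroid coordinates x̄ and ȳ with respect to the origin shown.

x̄ = 81.04 in, ȳ = 85.34 in

rectangular body: A = 150 × 120 = 18000.00, centroid at (75.00, 60.00).
semicircular top: A = ½π·75² = 8835.73, centroid at (75.00, 151.83).
triangular fin: A = ½·80·45 = 1800.00, centroid at (176.67, 15.00).
hole: A = −π·12² = -452.39, centroid at (103.00, 96.00).
ΣA = 28183.34 in²
ΣAx̄ = (18000.00)(75.00) + (8835.73)(75.00) + (1800.00)(176.67) + (-452.39)(103.00) = 2284083.60 in³
ΣAȳ = (18000.00)(60.00) + (8835.73)(151.83) + (1800.00)(15.00) + (-452.39)(96.00) = 2405108.14 in³
x̄ = 2284083.60 / 28183.34 = 81.04 in
ȳ = 2405108.14 / 28183.34 = 85.34 in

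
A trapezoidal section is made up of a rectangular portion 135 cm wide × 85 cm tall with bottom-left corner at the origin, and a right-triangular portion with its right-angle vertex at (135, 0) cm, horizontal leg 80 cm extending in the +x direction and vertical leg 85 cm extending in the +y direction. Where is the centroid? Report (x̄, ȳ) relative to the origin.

x̄ = 89.02 cm, ȳ = 39.26 cm

rectangular portion: A = 135 × 85 = 11475.00, centroid at (67.50, 42.50).
triangular portion: A = ½·80·85 = 3400.00, centroid at (161.67, 28.33).
ΣA = 14875.00 cm²
ΣAx̄ = (11475.00)(67.50) + (3400.00)(161.67) = 1324229.17 cm³
ΣAȳ = (11475.00)(42.50) + (3400.00)(28.33) = 584020.83 cm³
x̄ = 1324229.17 / 14875.00 = 89.02 cm
ȳ = 584020.83 / 14875.00 = 39.26 cm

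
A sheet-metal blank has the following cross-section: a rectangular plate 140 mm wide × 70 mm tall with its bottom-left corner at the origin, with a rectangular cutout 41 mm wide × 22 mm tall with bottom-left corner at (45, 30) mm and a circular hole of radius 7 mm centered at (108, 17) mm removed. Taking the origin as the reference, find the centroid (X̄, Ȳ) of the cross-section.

X̄ = 69.80 mm, Ȳ = 34.70 mm

plate: A = 140 × 70 = 9800.00, centroid at (70.00, 35.00).
hole 1: A = −(41 × 22) = -902.00, centroid at (65.50, 41.00).
hole 2: A = −π·7² = -153.94, centroid at (108.00, 17.00).
ΣA = 8744.06 mm², ΣAX̄ = 610293.69 mm³, ΣAȲ = 303401.05 mm³.
X̄ = 610293.69/8744.06 = 69.80 mm; Ȳ = 303401.05/8744.06 = 34.70 mm.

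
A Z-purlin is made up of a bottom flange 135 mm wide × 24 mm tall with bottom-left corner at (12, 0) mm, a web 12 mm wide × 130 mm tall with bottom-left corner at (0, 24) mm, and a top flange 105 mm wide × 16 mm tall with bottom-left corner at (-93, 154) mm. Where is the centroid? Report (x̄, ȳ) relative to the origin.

x̄ = 30.69 mm, ȳ = 69.43 mm

Part | A | x̄ᵢ | ȳᵢ | A·x̄ᵢ | A·ȳᵢ
bottom flange | 3240.00 | 79.50 | 12.00 | 257580.00 | 38880.00
web | 1560.00 | 6.00 | 89.00 | 9360.00 | 138840.00
top flange | 1680.00 | -40.50 | 162.00 | -68040.00 | 272160.00
Σ | 6480.00 |  |  | 198900.00 | 449880.00
x̄ = 198900.00 / 6480.00 = 30.69 mm
ȳ = 449880.00 / 6480.00 = 69.43 mm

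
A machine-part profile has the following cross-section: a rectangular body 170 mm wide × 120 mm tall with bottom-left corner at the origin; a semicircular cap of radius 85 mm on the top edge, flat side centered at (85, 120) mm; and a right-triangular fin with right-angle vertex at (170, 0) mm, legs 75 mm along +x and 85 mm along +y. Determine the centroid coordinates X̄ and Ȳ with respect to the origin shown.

Part | A | x̄ᵢ | ȳᵢ | A·x̄ᵢ | A·ȳᵢ
rectangular body | 20400.00 | 85.00 | 60.00 | 1734000.00 | 1224000.00
semicircular top | 11349.00 | 85.00 | 156.08 | 964665.29 | 1771297.08
triangular fin | 3187.50 | 195.00 | 28.33 | 621562.50 | 90312.50
Σ | 34936.50 |  |  | 3320227.79 | 3085609.58
X̄ = 3320227.79 / 34936.50 = 95.04 mm
Ȳ = 3085609.58 / 34936.50 = 88.32 mm

X̄ = 95.04 mm, Ȳ = 88.32 mm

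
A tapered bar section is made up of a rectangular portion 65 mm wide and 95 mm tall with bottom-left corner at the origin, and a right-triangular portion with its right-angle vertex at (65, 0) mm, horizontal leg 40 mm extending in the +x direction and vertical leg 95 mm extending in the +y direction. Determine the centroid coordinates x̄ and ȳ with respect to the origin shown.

x̄ = 43.28 mm, ȳ = 43.77 mm

rectangular portion: A = 65 × 95 = 6175.00, centroid at (32.50, 47.50).
triangular portion: A = ½·40·95 = 1900.00, centroid at (78.33, 31.67).
ΣA = 8075.00 mm², ΣAx̄ = 349520.83 mm³, ΣAȳ = 353479.17 mm³.
x̄ = 349520.83/8075.00 = 43.28 mm; ȳ = 353479.17/8075.00 = 43.77 mm.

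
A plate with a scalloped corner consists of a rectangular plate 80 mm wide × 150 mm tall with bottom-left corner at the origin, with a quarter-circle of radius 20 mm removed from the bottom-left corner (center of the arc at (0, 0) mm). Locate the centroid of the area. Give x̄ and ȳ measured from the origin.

plate: A = 80 × 150 = 12000.00, centroid at (40.00, 75.00).
removed quarter-circle: A = −¼π·20² = -314.16, centroid at (8.49, 8.49).
ΣA = 11685.84 mm², ΣAx̄ = 477333.33 mm³, ΣAȳ = 897333.33 mm³.
x̄ = 477333.33/11685.84 = 40.85 mm; ȳ = 897333.33/11685.84 = 76.79 mm.

x̄ = 40.85 mm, ȳ = 76.79 mm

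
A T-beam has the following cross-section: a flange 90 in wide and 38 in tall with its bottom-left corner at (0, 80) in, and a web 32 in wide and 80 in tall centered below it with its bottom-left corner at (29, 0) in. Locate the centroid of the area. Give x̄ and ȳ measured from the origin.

x̄ = 45.00 in, ȳ = 73.74 in

Part | A | x̄ᵢ | ȳᵢ | A·x̄ᵢ | A·ȳᵢ
web | 2560.00 | 45.00 | 40.00 | 115200.00 | 102400.00
flange | 3420.00 | 45.00 | 99.00 | 153900.00 | 338580.00
Σ | 5980.00 |  |  | 269100.00 | 440980.00
x̄ = 269100.00 / 5980.00 = 45.00 in
ȳ = 440980.00 / 5980.00 = 73.74 in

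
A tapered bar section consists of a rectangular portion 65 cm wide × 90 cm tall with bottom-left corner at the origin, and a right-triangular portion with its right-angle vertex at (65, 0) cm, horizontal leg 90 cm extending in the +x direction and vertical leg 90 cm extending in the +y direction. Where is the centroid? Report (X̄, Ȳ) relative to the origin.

rectangular portion: A = 65 × 90 = 5850.00, centroid at (32.50, 45.00).
triangular portion: A = ½·90·90 = 4050.00, centroid at (95.00, 30.00).
ΣA = 9900.00 cm², ΣAX̄ = 574875.00 cm³, ΣAȲ = 384750.00 cm³.
X̄ = 574875.00/9900.00 = 58.07 cm; Ȳ = 384750.00/9900.00 = 38.86 cm.

X̄ = 58.07 cm, Ȳ = 38.86 cm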